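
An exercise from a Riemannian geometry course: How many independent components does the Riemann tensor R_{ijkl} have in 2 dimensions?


The Riemann tensor in d dimensions has d^2(d^2 - 1)/12 independent components.
d = 2, so d^2 = 4
d^2 - 1 = 3
d^2(d^2 - 1) = 4 * 3 = 12
Divide by 12: 12 / 12 = 1

1


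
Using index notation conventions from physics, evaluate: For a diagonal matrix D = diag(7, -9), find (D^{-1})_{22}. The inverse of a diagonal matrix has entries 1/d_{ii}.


For a diagonal matrix, the inverse has entries (D^{-1})_{ii} = 1/d_{ii}.
The diagonal entries are: d_{11} = 7, d_{22} = -9
We need (D^{-1})_{22} = 1/d_{22} = 1/-9 = -1/9

-1/9


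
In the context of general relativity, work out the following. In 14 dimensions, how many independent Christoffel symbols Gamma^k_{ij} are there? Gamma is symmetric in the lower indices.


Christoffel symbols Gamma^k_{ij} are symmetric in i,j, so there are d * d(d+1)/2 independent symbols.
d = 14
d(d+1)/2 = 14 * 15 / 2 = 105
Total = 14 * 105 = 1470

1470


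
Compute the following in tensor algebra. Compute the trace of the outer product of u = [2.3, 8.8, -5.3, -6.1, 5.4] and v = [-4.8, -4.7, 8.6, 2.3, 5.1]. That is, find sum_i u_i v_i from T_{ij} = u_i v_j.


The outer product gives T_{ij} = u_i v_j.
The trace (contraction) is Tr(T) = sum_i T_{ii} = sum_i u_i v_i.
Diagonal entries:
T_{11} = u_1 * v_1 = 2.3 * -4.8 = -11.04
T_{22} = u_2 * v_2 = 8.8 * -4.7 = -41.36
T_{33} = u_3 * v_3 = -5.3 * 8.6 = -45.58
T_{44} = u_4 * v_4 = -6.1 * 2.3 = -14.03
T_{55} = u_5 * v_5 = 5.4 * 5.1 = 27.54
Tr(T) = -11.04 + -41.36 + -45.58 + -14.03 + 27.54 = -84.47

-84.47


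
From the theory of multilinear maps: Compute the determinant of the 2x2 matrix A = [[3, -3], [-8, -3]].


For a 2x2 matrix [[a, b], [c, d]], det = a*d - b*c.
a = 3, b = -3, c = -8, d = -3
a*d = 3 * -3 = -9
b*c = -3 * -8 = 24
det = -9 - 24 = -33

-33


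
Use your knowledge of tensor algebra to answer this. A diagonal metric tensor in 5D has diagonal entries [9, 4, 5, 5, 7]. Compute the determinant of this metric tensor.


For a diagonal metric, the determinant is the product of diagonal entries.
Diagonal entries: 9, 4, 5, 5, 7
det(g) = 9 * 4 * 5 * 5 * 7 = 6300

6300


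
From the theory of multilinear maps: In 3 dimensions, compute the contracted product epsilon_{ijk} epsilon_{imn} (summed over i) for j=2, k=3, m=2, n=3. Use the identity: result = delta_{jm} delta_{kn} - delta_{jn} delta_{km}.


Using the identity: epsilon_{ijk} epsilon_{imn} = delta_{jm} delta_{kn} - delta_{jn} delta_{km}.
delta_{22} = 1
delta_{33} = 1
delta_{23} = 0
delta_{32} = 0
Result = 1 * 1 - 0 * 0 = 1 - 0 = 1

1


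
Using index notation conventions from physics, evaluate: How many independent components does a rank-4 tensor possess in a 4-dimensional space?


The number of components of a rank-r tensor in d dimensions is d^r.
Here d = 4 and r = 4.
4^4 = 256

256


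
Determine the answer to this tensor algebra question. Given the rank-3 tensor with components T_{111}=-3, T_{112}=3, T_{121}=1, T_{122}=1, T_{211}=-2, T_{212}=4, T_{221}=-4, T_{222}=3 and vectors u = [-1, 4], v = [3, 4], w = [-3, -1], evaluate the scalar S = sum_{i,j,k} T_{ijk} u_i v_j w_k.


S = sum over i,j,k of T_{ijk} u_i v_j w_k. Expanding all 8 terms:
T_{111}*u_1*v_1*w_1 = -3*-1*3*-3 = -27  (running total: -27)
T_{112}*u_1*v_1*w_2 = 3*-1*3*-1 = 9  (running total: -18)
T_{121}*u_1*v_2*w_1 = 1*-1*4*-3 = 12  (running total: -6)
T_{122}*u_1*v_2*w_2 = 1*-1*4*-1 = 4  (running total: -2)
T_{211}*u_2*v_1*w_1 = -2*4*3*-3 = 72  (running total: 70)
T_{212}*u_2*v_1*w_2 = 4*4*3*-1 = -48  (running total: 22)
T_{221}*u_2*v_2*w_1 = -4*4*4*-3 = 192  (running total: 214)
T_{222}*u_2*v_2*w_2 = 3*4*4*-1 = -48  (running total: 166)
S = 166

166


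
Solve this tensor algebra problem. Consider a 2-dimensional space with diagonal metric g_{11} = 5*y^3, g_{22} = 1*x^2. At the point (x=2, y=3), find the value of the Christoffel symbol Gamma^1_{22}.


For a diagonal metric, Gamma^k_{ij} = (1/2) g^{kk} (dg_{ik}/dx_j + dg_{jk}/dx_i - dg_{ij}/dx_k).
The metric is diagonal, so g_{ab} = 0 for a != b.
At the given point: g_{11} = 135, g_{22} = 4
g^{11} = 1/135
dg_{21}/dx_2 = 0 (off-diagonal)
dg_{21}/dx_2 = 0 (off-diagonal)
dg_{22}/dx_1 = dg_{22}/dx_1 = 4
Numerator = 0 + 0 - 4 = -4
Gamma^1_{22} = -4 / (2 * 135) = -2/135

-2/135


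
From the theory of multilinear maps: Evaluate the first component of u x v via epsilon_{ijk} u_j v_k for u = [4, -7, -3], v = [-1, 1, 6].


(u x v)_1 = sum_{j,k} epsilon_{1jk} u_j v_k. Only permutations of (1,2,3) contribute; the two non-zero terms are:
eps_{123} u_2 v_3 = 1 * -7 * 6 = -42
eps_{132} u_3 v_2 = -1 * -3 * 1 = 3
(u x v)_1 = -39

-39


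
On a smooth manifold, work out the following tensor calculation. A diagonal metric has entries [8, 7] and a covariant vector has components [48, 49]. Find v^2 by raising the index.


To raise an index with a diagonal metric: v^i = v_i / g_{ii}.
For index 2: v_2 = 49, g_{22} = 7
v^2 = 49 / 7 = 7

7


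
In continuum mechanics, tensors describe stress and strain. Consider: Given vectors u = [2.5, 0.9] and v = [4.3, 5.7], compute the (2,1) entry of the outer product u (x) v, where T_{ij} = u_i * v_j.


The outer product entry T_{ij} = u_i * v_j.
We need i=2, j=1.
u_2 = 0.9, v_1 = 4.3
T_{2,1} = 0.9 * 4.3 = 3.87

3.87


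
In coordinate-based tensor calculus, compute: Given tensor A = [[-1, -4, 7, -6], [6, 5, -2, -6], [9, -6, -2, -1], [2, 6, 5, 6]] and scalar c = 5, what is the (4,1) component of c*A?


Scalar multiplication: (cA)_{ij} = c * A_{ij}.
c = 5
A_{41} = 2
(cA)_{41} = 5 * 2 = 10

10


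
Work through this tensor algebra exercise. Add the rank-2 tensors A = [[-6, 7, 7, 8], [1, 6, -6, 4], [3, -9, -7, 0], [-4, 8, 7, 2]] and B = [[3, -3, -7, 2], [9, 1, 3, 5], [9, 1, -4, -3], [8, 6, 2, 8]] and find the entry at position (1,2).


Tensor addition is component-wise: (A + B)_{ij} = A_{ij} + B_{ij}.
A_{12} = 7
B_{12} = -3
(A + B)_{12} = 7 + -3 = 4

4


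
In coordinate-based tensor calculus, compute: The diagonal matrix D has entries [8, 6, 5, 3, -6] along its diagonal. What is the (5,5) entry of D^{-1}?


For a diagonal matrix, the inverse has entries (D^{-1})_{ii} = 1/d_{ii}.
The diagonal entries are: d_{11} = 8, d_{22} = 6, d_{33} = 5, d_{44} = 3, d_{55} = -6
We need (D^{-1})_{55} = 1/d_{55} = 1/-6 = -1/6

-1/6


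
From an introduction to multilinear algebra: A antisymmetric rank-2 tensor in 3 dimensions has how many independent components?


A antisymmetric rank-2 tensor in d dimensions has d(d-1)/2 independent components.
d = 3
d(d-1)/2 = 3 * 2 / 2 = 6 / 2 = 3

3


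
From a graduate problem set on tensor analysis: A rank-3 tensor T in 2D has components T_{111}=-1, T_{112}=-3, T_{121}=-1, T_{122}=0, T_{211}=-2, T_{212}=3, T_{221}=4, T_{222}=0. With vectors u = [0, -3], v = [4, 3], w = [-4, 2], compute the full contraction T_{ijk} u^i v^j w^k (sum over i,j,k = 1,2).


S = sum over i,j,k of T_{ijk} u_i v_j w_k. Expanding all 8 terms:
T_{111}*u_1*v_1*w_1 = -1*0*4*-4 = 0  (running total: 0)
T_{112}*u_1*v_1*w_2 = -3*0*4*2 = 0  (running total: 0)
T_{121}*u_1*v_2*w_1 = -1*0*3*-4 = 0  (running total: 0)
T_{122}*u_1*v_2*w_2 = 0*0*3*2 = 0  (running total: 0)
T_{211}*u_2*v_1*w_1 = -2*-3*4*-4 = -96  (running total: -96)
T_{212}*u_2*v_1*w_2 = 3*-3*4*2 = -72  (running total: -168)
T_{221}*u_2*v_2*w_1 = 4*-3*3*-4 = 144  (running total: -24)
T_{222}*u_2*v_2*w_2 = 0*-3*3*2 = 0  (running total: -24)
S = -24

-24


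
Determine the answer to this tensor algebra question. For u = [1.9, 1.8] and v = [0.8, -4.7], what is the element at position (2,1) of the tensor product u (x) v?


The outer product entry T_{ij} = u_i * v_j.
We need i=2, j=1.
u_2 = 1.8, v_1 = 0.8
T_{2,1} = 1.8 * 0.8 = 1.44

1.44


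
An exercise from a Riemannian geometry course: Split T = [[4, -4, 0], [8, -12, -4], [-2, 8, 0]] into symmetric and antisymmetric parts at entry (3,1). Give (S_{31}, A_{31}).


T_{31} = -2
T_{13} = 0
S_{31} = (-2 + 0)/2 = -2/2 = -1
A_{31} = (-2 - 0)/2 = -2/2 = -1
Check: S + A = -1 + -1 = -2 = T_{31}.

(-1, -1)


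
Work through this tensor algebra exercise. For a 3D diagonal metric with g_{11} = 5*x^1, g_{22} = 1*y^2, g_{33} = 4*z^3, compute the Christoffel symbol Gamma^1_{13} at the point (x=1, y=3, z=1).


For a diagonal metric, Gamma^k_{ij} = (1/2) g^{kk} (dg_{ik}/dx_j + dg_{jk}/dx_i - dg_{ij}/dx_k).
The metric is diagonal, so g_{ab} = 0 for a != b.
At the given point: g_{11} = 5, g_{22} = 9, g_{33} = 4
g^{11} = 1/5
dg_{11}/dx_3 = dg_{11}/dx_3 = 0
dg_{31}/dx_1 = 0 (off-diagonal)
dg_{13}/dx_1 = 0 (off-diagonal)
Numerator = 0 + 0 - 0 = 0
Gamma^1_{13} = 0 / (2 * 5) = 0

0


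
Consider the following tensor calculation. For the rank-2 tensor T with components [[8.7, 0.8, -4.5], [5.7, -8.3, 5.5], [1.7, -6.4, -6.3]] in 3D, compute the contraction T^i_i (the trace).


The contraction (trace) of a rank-2 tensor is the sum of its diagonal elements.
Diagonal entries: A[1,1] = 8.7, A[2,2] = -8.3, A[3,3] = -6.3
Tr(A) = 8.7 + -8.3 + -6.3 = -5.9

-5.9


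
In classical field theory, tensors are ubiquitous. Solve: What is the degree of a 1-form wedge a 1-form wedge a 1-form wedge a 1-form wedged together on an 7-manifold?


The degree of a wedge product is the sum of the degrees of the individual forms.
Degrees: 1, 1, 1, 1
Total degree = 1 + 1 + 1 + 1 = 4

4


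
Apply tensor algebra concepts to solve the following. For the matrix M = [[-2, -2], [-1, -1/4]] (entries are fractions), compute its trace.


The trace is the sum of diagonal entries.
Diagonal: M[1,1] = -2, M[2,2] = -1/4
Tr(M) = -2 + -1/4
Computing step by step:
After adding M[1,1]: -2
After adding M[2,2]: -9/4
Tr(M) = -9/4

-9/4


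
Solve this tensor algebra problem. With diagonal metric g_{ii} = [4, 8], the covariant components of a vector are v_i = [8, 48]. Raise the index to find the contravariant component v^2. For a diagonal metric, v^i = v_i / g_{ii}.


To raise an index with a diagonal metric: v^i = v_i / g_{ii}.
For index 2: v_2 = 48, g_{22} = 8
v^2 = 48 / 8 = 6

6


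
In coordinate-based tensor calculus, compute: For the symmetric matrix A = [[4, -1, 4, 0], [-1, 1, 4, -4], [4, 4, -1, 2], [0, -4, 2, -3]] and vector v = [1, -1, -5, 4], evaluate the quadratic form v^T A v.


First compute Av:
(Av)_1 = 4*1 + -1*-1 + 4*-5 + 0*4 = -15
(Av)_2 = -1*1 + 1*-1 + 4*-5 + -4*4 = -38
(Av)_3 = 4*1 + 4*-1 + -1*-5 + 2*4 = 13
(Av)_4 = 0*1 + -4*-1 + 2*-5 + -3*4 = -18
Av = [-15, -38, 13, -18]
Then v^T (Av) = 1*-15 + -1*-38 + -5*13 + 4*-18
= -15 + 38 + -65 + -72 = -114

-114


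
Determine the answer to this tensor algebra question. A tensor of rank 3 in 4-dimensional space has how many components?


The number of components of a rank-r tensor in d dimensions is d^r.
Here d = 4 and r = 3.
4^3 = 64

64


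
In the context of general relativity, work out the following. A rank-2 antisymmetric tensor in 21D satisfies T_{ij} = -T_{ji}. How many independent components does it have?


An antisymmetric rank-2 tensor satisfies A_{ij} = -A_{ji}, so diagonal entries are zero.
The independent components are the upper-triangular entries: C(n, 2) = n(n-1)/2.
n = 21
C(21, 2) = 21 * 20 / 2 = 420 / 2 = 210

210


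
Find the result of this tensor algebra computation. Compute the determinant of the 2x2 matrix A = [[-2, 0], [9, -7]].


For a 2x2 matrix [[a, b], [c, d]], det = a*d - b*c.
a = -2, b = 0, c = 9, d = -7
a*d = -2 * -7 = 14
b*c = 0 * 9 = 0
det = 14 - 0 = 14

14


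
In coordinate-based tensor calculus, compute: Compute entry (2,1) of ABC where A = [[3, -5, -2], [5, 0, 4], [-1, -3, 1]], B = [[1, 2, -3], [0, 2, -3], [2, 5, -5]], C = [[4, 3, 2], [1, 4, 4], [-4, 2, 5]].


(ABC)_{21} = sum_m (AB)_{2m} C_{m1}. First compute row 2 of AB.
(AB)_{21} = 5*1 + 0*0 + 4*2 = 13
(AB)_{22} = 5*2 + 0*2 + 4*5 = 30
(AB)_{23} = 5*-3 + 0*-3 + 4*-5 = -35
Now contract with column 1 of C:
(AB)_{21} * C_{11} = 13 * 4 = 52
(AB)_{22} * C_{21} = 30 * 1 = 30
(AB)_{23} * C_{31} = -35 * -4 = 140
(ABC)_{21} = 52 + 30 + 140 = 222

222


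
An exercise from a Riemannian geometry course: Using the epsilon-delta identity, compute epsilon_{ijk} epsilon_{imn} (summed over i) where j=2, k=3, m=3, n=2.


Using the identity: epsilon_{ijk} epsilon_{imn} = delta_{jm} delta_{kn} - delta_{jn} delta_{km}.
delta_{23} = 0
delta_{32} = 0
delta_{22} = 1
delta_{33} = 1
Result = 0 * 0 - 1 * 1 = 0 - 1 = -1

-1


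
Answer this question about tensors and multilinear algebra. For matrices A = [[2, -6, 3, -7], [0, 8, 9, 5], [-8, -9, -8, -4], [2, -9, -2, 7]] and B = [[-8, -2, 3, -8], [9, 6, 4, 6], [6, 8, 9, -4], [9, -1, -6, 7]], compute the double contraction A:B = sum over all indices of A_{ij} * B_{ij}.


A:B = sum over all i,j of A_{ij} * B_{ij}.
Row 1: 2*-8=-16, -6*-2=12, 3*3=9, -7*-8=56 => row sum = 61
Row 2: 0*9=0, 8*6=48, 9*4=36, 5*6=30 => row sum = 114
Row 3: -8*6=-48, -9*8=-72, -8*9=-72, -4*-4=16 => row sum = -176
Row 4: 2*9=18, -9*-1=9, -2*-6=12, 7*7=49 => row sum = 88
Total = 61 + 114 + -176 + 88 = 87

87


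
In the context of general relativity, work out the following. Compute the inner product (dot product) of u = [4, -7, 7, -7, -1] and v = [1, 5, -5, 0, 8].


The inner product u . v = sum of u_i * v_i.
Term-by-term: 4 * 1, -7 * 5, 7 * -5, -7 * 0, -1 * 8
Products: 4, -35, -35, 0, -8
Sum = 4 + -35 + -35 + 0 + -8 = -74

-74


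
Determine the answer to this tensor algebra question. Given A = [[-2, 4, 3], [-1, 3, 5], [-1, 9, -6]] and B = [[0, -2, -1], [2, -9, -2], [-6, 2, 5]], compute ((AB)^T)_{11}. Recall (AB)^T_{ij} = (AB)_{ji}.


(AB)^T_{ij} = (AB)_{ji} = sum_k A_{jk} B_{ki}.
For i=1, j=1 we need (AB)_{11}:
A_{11} * B_{11} = -2 * 0 = 0
A_{12} * B_{21} = 4 * 2 = 8
A_{13} * B_{31} = 3 * -6 = -18
Sum = 0 + 8 + -18 = -10

-10


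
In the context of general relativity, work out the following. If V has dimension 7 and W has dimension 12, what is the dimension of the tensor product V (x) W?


The dimension of a tensor product is the product of dimensions.
dim(V) = 7, dim(W) = 12
dim(V (x) W) = 7 * 12 = 84

84


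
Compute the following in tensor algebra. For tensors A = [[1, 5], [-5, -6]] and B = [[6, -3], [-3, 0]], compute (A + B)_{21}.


Tensor addition is component-wise: (A + B)_{ij} = A_{ij} + B_{ij}.
A_{21} = -5
B_{21} = -3
(A + B)_{21} = -5 + -3 = -8

-8


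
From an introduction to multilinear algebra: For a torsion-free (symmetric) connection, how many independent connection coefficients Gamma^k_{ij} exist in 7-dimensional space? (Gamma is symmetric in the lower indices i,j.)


Christoffel symbols Gamma^k_{ij} are symmetric in i,j, so there are d * d(d+1)/2 independent symbols.
d = 7
d(d+1)/2 = 7 * 8 / 2 = 28
Total = 7 * 28 = 196

196


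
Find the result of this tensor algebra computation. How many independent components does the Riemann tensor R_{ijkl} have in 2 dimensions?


The Riemann tensor in d dimensions has d^2(d^2 - 1)/12 independent components.
d = 2, so d^2 = 4
d^2 - 1 = 3
d^2(d^2 - 1) = 4 * 3 = 12
Divide by 12: 12 / 12 = 1

1


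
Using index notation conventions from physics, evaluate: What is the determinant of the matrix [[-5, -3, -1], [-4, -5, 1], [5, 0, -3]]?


Expanding along the first row, det(A) = a11*M_11 - a12*M_12 + a13*M_13, where M_1j is the (1,j) minor.
Minor M_11 = -5*-3 - 1*0 = 15
Minor M_12 = -4*-3 - 1*5 = 7
Minor M_13 = -4*0 - -5*5 = 25
det = -5*(15) - -3*(7) + -1*(25)
    = -75 - -21 + -25
    = -79

-79


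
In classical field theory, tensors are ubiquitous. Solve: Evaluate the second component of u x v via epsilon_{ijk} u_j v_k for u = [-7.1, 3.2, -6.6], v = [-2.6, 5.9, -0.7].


(u x v)_2 = sum_{j,k} epsilon_{2jk} u_j v_k. Only permutations of (1,2,3) contribute; the two non-zero terms are:
eps_{213} u_1 v_3 = -1 * -7.1 * -0.7 = -4.97
eps_{231} u_3 v_1 = 1 * -6.6 * -2.6 = 17.16
(u x v)_2 = 12.19

12.19


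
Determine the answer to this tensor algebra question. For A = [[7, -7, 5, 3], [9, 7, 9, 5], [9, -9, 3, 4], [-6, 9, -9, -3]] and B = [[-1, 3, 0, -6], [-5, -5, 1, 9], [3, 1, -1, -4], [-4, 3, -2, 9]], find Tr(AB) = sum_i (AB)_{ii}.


Tr(AB) = sum_i (AB)_{ii} where (AB)_{ii} = sum_k A_{ik} B_{ki}.
(AB)_{11} = 7*-1 + -7*-5 + 5*3 + 3*-4 = 31
(AB)_{22} = 9*3 + 7*-5 + 9*1 + 5*3 = 16
(AB)_{33} = 9*0 + -9*1 + 3*-1 + 4*-2 = -20
(AB)_{44} = -6*-6 + 9*9 + -9*-4 + -3*9 = 126
Tr(AB) = 31 + 16 + -20 + 126 = 153

153


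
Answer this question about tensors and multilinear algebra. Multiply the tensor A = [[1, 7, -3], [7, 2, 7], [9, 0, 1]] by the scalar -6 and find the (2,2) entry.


Scalar multiplication: (cA)_{ij} = c * A_{ij}.
c = -6
A_{22} = 2
(cA)_{22} = -6 * 2 = -12

-12


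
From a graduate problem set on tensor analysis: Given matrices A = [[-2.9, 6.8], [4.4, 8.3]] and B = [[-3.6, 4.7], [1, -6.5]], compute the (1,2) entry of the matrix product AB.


(AB)_{ij} = sum_k A_{ik} B_{kj}.
For i=1, j=2:
A_{11} * B_{12} = -2.9 * 4.7 = -13.63
A_{12} * B_{22} = 6.8 * -6.5 = -44.2
Sum = -13.63 + -44.2 = -57.83

-57.83


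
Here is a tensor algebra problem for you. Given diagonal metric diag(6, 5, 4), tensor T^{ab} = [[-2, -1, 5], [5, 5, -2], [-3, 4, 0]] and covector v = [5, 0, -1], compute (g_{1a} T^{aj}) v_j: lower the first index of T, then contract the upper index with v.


Step 1: lower the first index. For a diagonal metric, g_{ia} T^{aj} = g_{ii} T^{ij} (no sum on i).
g_{11} = 6
S_1{}^1 = 6 * T^{11} = 6 * -2 = -12
S_1{}^2 = 6 * T^{12} = 6 * -1 = -6
S_1{}^3 = 6 * T^{13} = 6 * 5 = 30
Step 2: contract S_1{}^j with v_j.
S_1{}^1 * v_1 = -12 * 5 = -60
S_1{}^2 * v_2 = -6 * 0 = 0
S_1{}^3 * v_3 = 30 * -1 = -30
Result = -60 + 0 + -30 = -90

-90


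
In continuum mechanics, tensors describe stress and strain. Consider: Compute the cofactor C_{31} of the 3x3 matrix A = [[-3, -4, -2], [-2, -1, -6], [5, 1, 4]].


To find cofactor C_{31}, delete row 3 and column 1.
The resulting 2x2 submatrix is: [[-4, -2], [-1, -6]]
Minor M_{31} = -4*-6 - -2*-1
  = 24 - 2 = 22
Sign = (-1)^(3+1) = (-1)^4 = 1
Cofactor C_{31} = 1 * 22 = 22

22


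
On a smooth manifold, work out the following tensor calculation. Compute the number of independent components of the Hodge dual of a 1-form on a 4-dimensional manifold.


The Hodge dual of a p-form on an n-dimensional manifold is an (n-p)-form.
n = 4, p = 1, so dual degree = 4 - 1 = 3
The number of components is C(n, n-p) = C(4, 3) = 4

4


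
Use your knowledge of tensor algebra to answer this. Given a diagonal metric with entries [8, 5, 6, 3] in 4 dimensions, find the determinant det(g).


For a diagonal metric, the determinant is the product of diagonal entries.
Diagonal entries: 8, 5, 6, 3
det(g) = 8 * 5 * 6 * 3 = 720

720


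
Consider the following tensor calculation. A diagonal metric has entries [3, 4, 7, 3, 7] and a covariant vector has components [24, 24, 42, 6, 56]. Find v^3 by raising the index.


To raise an index with a diagonal metric: v^i = v_i / g_{ii}.
For index 3: v_3 = 42, g_{33} = 7
v^3 = 42 / 7 = 6

6


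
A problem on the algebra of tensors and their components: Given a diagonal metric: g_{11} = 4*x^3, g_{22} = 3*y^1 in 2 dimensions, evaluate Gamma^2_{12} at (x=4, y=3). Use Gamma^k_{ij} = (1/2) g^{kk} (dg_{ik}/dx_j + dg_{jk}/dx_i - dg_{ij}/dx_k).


For a diagonal metric, Gamma^k_{ij} = (1/2) g^{kk} (dg_{ik}/dx_j + dg_{jk}/dx_i - dg_{ij}/dx_k).
The metric is diagonal, so g_{ab} = 0 for a != b.
At the given point: g_{11} = 256, g_{22} = 9
g^{22} = 1/9
dg_{12}/dx_2 = 0 (off-diagonal)
dg_{22}/dx_1 = dg_{22}/dx_1 = 0
dg_{12}/dx_2 = 0 (off-diagonal)
Numerator = 0 + 0 - 0 = 0
Gamma^2_{12} = 0 / (2 * 9) = 0

0


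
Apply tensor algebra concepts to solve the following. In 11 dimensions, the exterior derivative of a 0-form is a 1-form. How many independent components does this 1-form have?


The exterior derivative of a p-form is a (p+1)-form.
Its number of independent components is C(n, p+1).
n = 11, p+1 = 1
C(11, 1) = 11

11


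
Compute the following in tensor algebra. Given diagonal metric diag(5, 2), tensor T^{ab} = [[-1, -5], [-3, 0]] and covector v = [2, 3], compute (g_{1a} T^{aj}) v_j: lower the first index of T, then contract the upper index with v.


Step 1: lower the first index. For a diagonal metric, g_{ia} T^{aj} = g_{ii} T^{ij} (no sum on i).
g_{11} = 5
S_1{}^1 = 5 * T^{11} = 5 * -1 = -5
S_1{}^2 = 5 * T^{12} = 5 * -5 = -25
Step 2: contract S_1{}^j with v_j.
S_1{}^1 * v_1 = -5 * 2 = -10
S_1{}^2 * v_2 = -25 * 3 = -75
Result = -10 + -75 = -85

-85


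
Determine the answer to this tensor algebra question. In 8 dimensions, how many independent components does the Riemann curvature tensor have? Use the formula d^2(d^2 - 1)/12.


The Riemann tensor in d dimensions has d^2(d^2 - 1)/12 independent components.
d = 8, so d^2 = 64
d^2 - 1 = 63
d^2(d^2 - 1) = 64 * 63 = 4032
Divide by 12: 4032 / 12 = 336

336


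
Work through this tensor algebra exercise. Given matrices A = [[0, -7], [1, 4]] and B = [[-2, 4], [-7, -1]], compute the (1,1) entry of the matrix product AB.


(AB)_{ij} = sum_k A_{ik} B_{kj}.
For i=1, j=1:
A_{11} * B_{11} = 0 * -2 = 0
A_{12} * B_{21} = -7 * -7 = 49
Sum = 0 + 49 = 49

49


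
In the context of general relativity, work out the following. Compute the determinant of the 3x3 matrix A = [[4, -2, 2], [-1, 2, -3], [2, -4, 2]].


Expanding along the first row, det(A) = a11*M_11 - a12*M_12 + a13*M_13, where M_1j is the (1,j) minor.
Minor M_11 = 2*2 - -3*-4 = -8
Minor M_12 = -1*2 - -3*2 = 4
Minor M_13 = -1*-4 - 2*2 = 0
det = 4*(-8) - -2*(4) + 2*(0)
    = -32 - -8 + 0
    = -24

-24


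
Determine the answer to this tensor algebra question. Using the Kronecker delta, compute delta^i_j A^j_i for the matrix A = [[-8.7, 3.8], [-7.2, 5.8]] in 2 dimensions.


The contraction (trace) of a rank-2 tensor is the sum of its diagonal elements.
Diagonal entries: A[1,1] = -8.7, A[2,2] = 5.8
Tr(A) = -8.7 + 5.8 = -2.9

-2.9


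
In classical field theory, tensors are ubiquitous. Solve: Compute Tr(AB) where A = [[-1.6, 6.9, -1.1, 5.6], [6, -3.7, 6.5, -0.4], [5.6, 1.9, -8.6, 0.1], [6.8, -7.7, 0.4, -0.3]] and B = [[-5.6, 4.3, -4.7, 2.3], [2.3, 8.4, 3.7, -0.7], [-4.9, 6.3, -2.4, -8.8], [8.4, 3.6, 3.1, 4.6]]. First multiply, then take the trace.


Tr(AB) = sum_i (AB)_{ii} where (AB)_{ii} = sum_k A_{ik} B_{ki}.
(AB)_{11} = -1.6*-5.6 + 6.9*2.3 + -1.1*-4.9 + 5.6*8.4 = 77.26
(AB)_{22} = 6*4.3 + -3.7*8.4 + 6.5*6.3 + -0.4*3.6 = 34.23
(AB)_{33} = 5.6*-4.7 + 1.9*3.7 + -8.6*-2.4 + 0.1*3.1 = 1.66
(AB)_{44} = 6.8*2.3 + -7.7*-0.7 + 0.4*-8.8 + -0.3*4.6 = 16.13
Tr(AB) = 77.26 + 34.23 + 1.66 + 16.13 = 129.28

129.28


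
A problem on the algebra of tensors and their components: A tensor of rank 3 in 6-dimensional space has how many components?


The number of components of a rank-r tensor in d dimensions is d^r.
Here d = 6 and r = 3.
6^3 = 216

216


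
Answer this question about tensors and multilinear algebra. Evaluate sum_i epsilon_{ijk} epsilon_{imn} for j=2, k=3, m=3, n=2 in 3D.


Using the identity: epsilon_{ijk} epsilon_{imn} = delta_{jm} delta_{kn} - delta_{jn} delta_{km}.
delta_{23} = 0
delta_{32} = 0
delta_{22} = 1
delta_{33} = 1
Result = 0 * 0 - 1 * 1 = 0 - 1 = -1

-1


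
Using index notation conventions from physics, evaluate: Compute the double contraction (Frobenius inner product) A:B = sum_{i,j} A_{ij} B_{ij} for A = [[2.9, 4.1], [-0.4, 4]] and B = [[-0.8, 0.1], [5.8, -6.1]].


A:B = sum over all i,j of A_{ij} * B_{ij}.
Row 1: 2.9*-0.8=-2.32, 4.1*0.1=0.41 => row sum = -1.91
Row 2: -0.4*5.8=-2.32, 4*-6.1=-24.4 => row sum = -26.72
Total = -1.91 + -26.72 = -28.63

-28.63


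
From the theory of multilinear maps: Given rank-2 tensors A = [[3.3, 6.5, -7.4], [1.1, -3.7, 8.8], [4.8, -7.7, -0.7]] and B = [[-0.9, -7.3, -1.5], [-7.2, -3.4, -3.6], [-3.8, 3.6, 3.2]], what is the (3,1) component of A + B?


Tensor addition is component-wise: (A + B)_{ij} = A_{ij} + B_{ij}.
A_{31} = 4.8
B_{31} = -3.8
(A + B)_{31} = 4.8 + -3.8 = 1

1


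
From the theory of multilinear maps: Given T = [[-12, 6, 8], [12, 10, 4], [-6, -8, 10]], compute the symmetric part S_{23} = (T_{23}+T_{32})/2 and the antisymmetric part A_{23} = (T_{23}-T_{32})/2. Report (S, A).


T_{23} = 4
T_{32} = -8
S_{23} = (4 + -8)/2 = -4/2 = -2
A_{23} = (4 - -8)/2 = 12/2 = 6
Check: S + A = -2 + 6 = 4 = T_{23}.

(-2, 6)


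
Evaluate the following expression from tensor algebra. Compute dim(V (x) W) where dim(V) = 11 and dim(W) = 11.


The dimension of a tensor product is the product of dimensions.
dim(V) = 11, dim(W) = 11
dim(V (x) W) = 11 * 11 = 121

121


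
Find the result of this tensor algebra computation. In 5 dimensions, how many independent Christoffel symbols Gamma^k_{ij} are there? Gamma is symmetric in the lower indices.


Christoffel symbols Gamma^k_{ij} are symmetric in i,j, so there are d * d(d+1)/2 independent symbols.
d = 5
d(d+1)/2 = 5 * 6 / 2 = 15
Total = 5 * 15 = 75

75


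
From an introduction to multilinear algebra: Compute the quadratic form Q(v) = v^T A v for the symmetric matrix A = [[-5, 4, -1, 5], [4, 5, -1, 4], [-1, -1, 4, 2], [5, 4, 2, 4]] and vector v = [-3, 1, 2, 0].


First compute Av:
(Av)_1 = -5*-3 + 4*1 + -1*2 + 5*0 = 17
(Av)_2 = 4*-3 + 5*1 + -1*2 + 4*0 = -9
(Av)_3 = -1*-3 + -1*1 + 4*2 + 2*0 = 10
(Av)_4 = 5*-3 + 4*1 + 2*2 + 4*0 = -7
Av = [17, -9, 10, -7]
Then v^T (Av) = -3*17 + 1*-9 + 2*10 + 0*-7
= -51 + -9 + 20 + 0 = -40

-40


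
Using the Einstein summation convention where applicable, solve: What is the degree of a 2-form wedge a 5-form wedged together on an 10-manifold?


The degree of a wedge product is the sum of the degrees of the individual forms.
Degrees: 2, 5
Total degree = 2 + 5 = 7

7


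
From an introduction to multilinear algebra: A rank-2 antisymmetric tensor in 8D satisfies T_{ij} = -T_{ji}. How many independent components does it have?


An antisymmetric rank-2 tensor satisfies A_{ij} = -A_{ji}, so diagonal entries are zero.
The independent components are the upper-triangular entries: C(n, 2) = n(n-1)/2.
n = 8
C(8, 2) = 8 * 7 / 2 = 56 / 2 = 28

28


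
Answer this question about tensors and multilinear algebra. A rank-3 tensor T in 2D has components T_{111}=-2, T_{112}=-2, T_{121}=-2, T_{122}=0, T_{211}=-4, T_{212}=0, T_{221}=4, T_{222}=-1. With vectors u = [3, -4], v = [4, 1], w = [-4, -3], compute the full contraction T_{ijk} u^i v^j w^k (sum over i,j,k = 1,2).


S = sum over i,j,k of T_{ijk} u_i v_j w_k. Expanding all 8 terms:
T_{111}*u_1*v_1*w_1 = -2*3*4*-4 = 96  (running total: 96)
T_{112}*u_1*v_1*w_2 = -2*3*4*-3 = 72  (running total: 168)
T_{121}*u_1*v_2*w_1 = -2*3*1*-4 = 24  (running total: 192)
T_{122}*u_1*v_2*w_2 = 0*3*1*-3 = 0  (running total: 192)
T_{211}*u_2*v_1*w_1 = -4*-4*4*-4 = -256  (running total: -64)
T_{212}*u_2*v_1*w_2 = 0*-4*4*-3 = 0  (running total: -64)
T_{221}*u_2*v_2*w_1 = 4*-4*1*-4 = 64  (running total: 0)
T_{222}*u_2*v_2*w_2 = -1*-4*1*-3 = -12  (running total: -12)
S = -12

-12


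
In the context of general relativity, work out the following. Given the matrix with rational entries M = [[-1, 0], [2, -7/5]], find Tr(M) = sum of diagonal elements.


The trace is the sum of diagonal entries.
Diagonal: M[1,1] = -1, M[2,2] = -7/5
Tr(M) = -1 + -7/5
Computing step by step:
After adding M[1,1]: -1
After adding M[2,2]: -12/5
Tr(M) = -12/5

-12/5


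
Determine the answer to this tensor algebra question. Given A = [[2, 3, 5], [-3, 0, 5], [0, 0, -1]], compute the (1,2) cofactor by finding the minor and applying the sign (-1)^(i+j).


To find cofactor C_{12}, delete row 1 and column 2.
The resulting 2x2 submatrix is: [[-3, 5], [0, -1]]
Minor M_{12} = -3*-1 - 5*0
  = 3 - 0 = 3
Sign = (-1)^(1+2) = (-1)^3 = -1
Cofactor C_{12} = -1 * 3 = -3

-3


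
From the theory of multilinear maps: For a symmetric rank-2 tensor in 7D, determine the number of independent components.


A symmetric rank-2 tensor in d dimensions has d(d+1)/2 independent components.
d = 7
d(d+1)/2 = 7 * 8 / 2 = 56 / 2 = 28

28


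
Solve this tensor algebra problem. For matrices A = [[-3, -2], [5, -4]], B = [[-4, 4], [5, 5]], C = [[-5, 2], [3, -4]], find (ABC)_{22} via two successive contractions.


(ABC)_{22} = sum_m (AB)_{2m} C_{m2}. First compute row 2 of AB.
(AB)_{21} = 5*-4 + -4*5 = -40
(AB)_{22} = 5*4 + -4*5 = 0
Now contract with column 2 of C:
(AB)_{21} * C_{12} = -40 * 2 = -80
(AB)_{22} * C_{22} = 0 * -4 = 0
(ABC)_{22} = -80 + 0 = -80

-80


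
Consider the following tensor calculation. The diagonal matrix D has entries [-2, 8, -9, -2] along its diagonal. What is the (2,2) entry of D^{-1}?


For a diagonal matrix, the inverse has entries (D^{-1})_{ii} = 1/d_{ii}.
The diagonal entries are: d_{11} = -2, d_{22} = 8, d_{33} = -9, d_{44} = -2
We need (D^{-1})_{22} = 1/d_{22} = 1/8 = 1/8

1/8


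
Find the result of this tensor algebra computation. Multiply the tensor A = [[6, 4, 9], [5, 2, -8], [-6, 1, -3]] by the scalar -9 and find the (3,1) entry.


Scalar multiplication: (cA)_{ij} = c * A_{ij}.
c = -9
A_{31} = -6
(cA)_{31} = -9 * -6 = 54

54


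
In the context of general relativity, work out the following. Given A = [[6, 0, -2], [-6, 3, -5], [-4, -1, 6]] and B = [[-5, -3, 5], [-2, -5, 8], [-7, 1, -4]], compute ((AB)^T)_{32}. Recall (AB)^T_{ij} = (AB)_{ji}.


(AB)^T_{ij} = (AB)_{ji} = sum_k A_{jk} B_{ki}.
For i=3, j=2 we need (AB)_{23}:
A_{21} * B_{13} = -6 * 5 = -30
A_{22} * B_{23} = 3 * 8 = 24
A_{23} * B_{33} = -5 * -4 = 20
Sum = -30 + 24 + 20 = 14

14


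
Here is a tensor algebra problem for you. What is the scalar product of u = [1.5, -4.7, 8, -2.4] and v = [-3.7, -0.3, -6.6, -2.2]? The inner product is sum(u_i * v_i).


The inner product u . v = sum of u_i * v_i.
Term-by-term: 1.5 * -3.7, -4.7 * -0.3, 8 * -6.6, -2.4 * -2.2
Products: -5.55, 1.41, -52.8, 5.28
Sum = -5.55 + 1.41 + -52.8 + 5.28 = -51.66

-51.66


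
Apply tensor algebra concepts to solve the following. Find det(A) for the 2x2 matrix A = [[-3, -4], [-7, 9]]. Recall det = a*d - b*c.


For a 2x2 matrix [[a, b], [c, d]], det = a*d - b*c.
a = -3, b = -4, c = -7, d = 9
a*d = -3 * 9 = -27
b*c = -4 * -7 = 28
det = -27 - 28 = -55

-55


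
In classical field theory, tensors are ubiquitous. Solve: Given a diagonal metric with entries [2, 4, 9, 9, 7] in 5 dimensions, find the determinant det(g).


For a diagonal metric, the determinant is the product of diagonal entries.
Diagonal entries: 2, 4, 9, 9, 7
det(g) = 2 * 4 * 9 * 9 * 7 = 4536

4536


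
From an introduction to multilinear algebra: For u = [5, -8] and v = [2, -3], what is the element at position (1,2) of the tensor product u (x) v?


The outer product entry T_{ij} = u_i * v_j.
We need i=1, j=2.
u_1 = 5, v_2 = -3
T_{1,2} = 5 * -3 = -15

-15


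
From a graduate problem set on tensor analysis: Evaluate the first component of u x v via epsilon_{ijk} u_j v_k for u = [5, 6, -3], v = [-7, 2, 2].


(u x v)_1 = sum_{j,k} epsilon_{1jk} u_j v_k. Only permutations of (1,2,3) contribute; the two non-zero terms are:
eps_{123} u_2 v_3 = 1 * 6 * 2 = 12
eps_{132} u_3 v_2 = -1 * -3 * 2 = 6
(u x v)_1 = 18

18


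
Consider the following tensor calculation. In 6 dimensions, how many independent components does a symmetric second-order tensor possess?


A symmetric rank-2 tensor in d dimensions has d(d+1)/2 independent components.
d = 6
d(d+1)/2 = 6 * 7 / 2 = 42 / 2 = 21

21


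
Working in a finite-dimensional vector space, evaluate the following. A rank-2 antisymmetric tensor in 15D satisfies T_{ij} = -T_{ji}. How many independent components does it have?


An antisymmetric rank-2 tensor satisfies A_{ij} = -A_{ji}, so diagonal entries are zero.
The independent components are the upper-triangular entries: C(n, 2) = n(n-1)/2.
n = 15
C(15, 2) = 15 * 14 / 2 = 210 / 2 = 105

105


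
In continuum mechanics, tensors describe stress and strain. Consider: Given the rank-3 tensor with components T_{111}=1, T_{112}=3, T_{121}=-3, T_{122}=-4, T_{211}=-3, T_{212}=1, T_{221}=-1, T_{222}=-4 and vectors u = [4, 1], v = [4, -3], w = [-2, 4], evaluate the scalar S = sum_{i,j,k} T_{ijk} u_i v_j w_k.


S = sum over i,j,k of T_{ijk} u_i v_j w_k. Expanding all 8 terms:
T_{111}*u_1*v_1*w_1 = 1*4*4*-2 = -32  (running total: -32)
T_{112}*u_1*v_1*w_2 = 3*4*4*4 = 192  (running total: 160)
T_{121}*u_1*v_2*w_1 = -3*4*-3*-2 = -72  (running total: 88)
T_{122}*u_1*v_2*w_2 = -4*4*-3*4 = 192  (running total: 280)
T_{211}*u_2*v_1*w_1 = -3*1*4*-2 = 24  (running total: 304)
T_{212}*u_2*v_1*w_2 = 1*1*4*4 = 16  (running total: 320)
T_{221}*u_2*v_2*w_1 = -1*1*-3*-2 = -6  (running total: 314)
T_{222}*u_2*v_2*w_2 = -4*1*-3*4 = 48  (running total: 362)
S = 362

362


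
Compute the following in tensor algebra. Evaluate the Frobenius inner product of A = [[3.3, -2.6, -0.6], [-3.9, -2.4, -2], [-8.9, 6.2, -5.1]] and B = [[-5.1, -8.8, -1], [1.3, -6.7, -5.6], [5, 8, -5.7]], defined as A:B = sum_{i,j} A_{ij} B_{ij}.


A:B = sum over all i,j of A_{ij} * B_{ij}.
Row 1: 3.3*-5.1=-16.83, -2.6*-8.8=22.88, -0.6*-1=0.6 => row sum = 6.65
Row 2: -3.9*1.3=-5.07, -2.4*-6.7=16.08, -2*-5.6=11.2 => row sum = 22.21
Row 3: -8.9*5=-44.5, 6.2*8=49.6, -5.1*-5.7=29.07 => row sum = 34.17
Total = 6.65 + 22.21 + 34.17 = 63.03

63.03


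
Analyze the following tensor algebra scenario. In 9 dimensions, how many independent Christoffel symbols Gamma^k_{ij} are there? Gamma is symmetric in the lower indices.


Christoffel symbols Gamma^k_{ij} are symmetric in i,j, so there are d * d(d+1)/2 independent symbols.
d = 9
d(d+1)/2 = 9 * 10 / 2 = 45
Total = 9 * 45 = 405

405


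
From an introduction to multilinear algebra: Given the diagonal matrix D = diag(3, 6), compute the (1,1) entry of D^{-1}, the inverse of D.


For a diagonal matrix, the inverse has entries (D^{-1})_{ii} = 1/d_{ii}.
The diagonal entries are: d_{11} = 3, d_{22} = 6
We need (D^{-1})_{11} = 1/d_{11} = 1/3 = 1/3

1/3


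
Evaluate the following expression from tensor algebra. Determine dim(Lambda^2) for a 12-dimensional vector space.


The dimension of the space of p-forms on an n-dimensional space is C(n, p).
n = 12, p = 2
C(12, 2) = 12! / (2! * 10!) = 66

66


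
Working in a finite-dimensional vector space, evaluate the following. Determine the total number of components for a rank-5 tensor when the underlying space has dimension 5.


The number of components of a rank-r tensor in d dimensions is d^r.
Here d = 5 and r = 5.
5^5 = 3125

3125


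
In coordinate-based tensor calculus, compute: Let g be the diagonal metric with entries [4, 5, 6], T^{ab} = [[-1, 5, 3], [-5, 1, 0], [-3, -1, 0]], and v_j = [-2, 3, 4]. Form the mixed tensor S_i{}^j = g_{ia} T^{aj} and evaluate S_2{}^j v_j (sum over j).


Step 1: lower the first index. For a diagonal metric, g_{ia} T^{aj} = g_{ii} T^{ij} (no sum on i).
g_{22} = 5
S_2{}^1 = 5 * T^{21} = 5 * -5 = -25
S_2{}^2 = 5 * T^{22} = 5 * 1 = 5
S_2{}^3 = 5 * T^{23} = 5 * 0 = 0
Step 2: contract S_2{}^j with v_j.
S_2{}^1 * v_1 = -25 * -2 = 50
S_2{}^2 * v_2 = 5 * 3 = 15
S_2{}^3 * v_3 = 0 * 4 = 0
Result = 50 + 15 + 0 = 65

65


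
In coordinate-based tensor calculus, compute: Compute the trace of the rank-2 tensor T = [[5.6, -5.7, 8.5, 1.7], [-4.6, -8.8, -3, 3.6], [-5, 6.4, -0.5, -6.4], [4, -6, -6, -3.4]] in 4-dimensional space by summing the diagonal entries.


The contraction (trace) of a rank-2 tensor is the sum of its diagonal elements.
Diagonal entries: A[1,1] = 5.6, A[2,2] = -8.8, A[3,3] = -0.5, A[4,4] = -3.4
Tr(A) = 5.6 + -8.8 + -0.5 + -3.4 = -7.1

-7.1


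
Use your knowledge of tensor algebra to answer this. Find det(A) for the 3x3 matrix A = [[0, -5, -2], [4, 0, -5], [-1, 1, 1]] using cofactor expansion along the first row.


Expanding along the first row, det(A) = a11*M_11 - a12*M_12 + a13*M_13, where M_1j is the (1,j) minor.
Minor M_11 = 0*1 - -5*1 = 5
Minor M_12 = 4*1 - -5*-1 = -1
Minor M_13 = 4*1 - 0*-1 = 4
det = 0*(5) - -5*(-1) + -2*(4)
    = 0 - 5 + -8
    = -13

-13


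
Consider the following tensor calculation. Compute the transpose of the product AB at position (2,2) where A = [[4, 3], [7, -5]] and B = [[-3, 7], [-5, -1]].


(AB)^T_{ij} = (AB)_{ji} = sum_k A_{jk} B_{ki}.
For i=2, j=2 we need (AB)_{22}:
A_{21} * B_{12} = 7 * 7 = 49
A_{22} * B_{22} = -5 * -1 = 5
Sum = 49 + 5 = 54

54


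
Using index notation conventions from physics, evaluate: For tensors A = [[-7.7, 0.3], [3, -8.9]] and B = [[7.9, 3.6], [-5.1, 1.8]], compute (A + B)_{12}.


Tensor addition is component-wise: (A + B)_{ij} = A_{ij} + B_{ij}.
A_{12} = 0.3
B_{12} = 3.6
(A + B)_{12} = 0.3 + 3.6 = 3.9

3.9


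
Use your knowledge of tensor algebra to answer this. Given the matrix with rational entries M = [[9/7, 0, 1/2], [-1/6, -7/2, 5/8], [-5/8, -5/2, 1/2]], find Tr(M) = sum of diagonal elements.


The trace is the sum of diagonal entries.
Diagonal: M[1,1] = 9/7, M[2,2] = -7/2, M[3,3] = 1/2
Tr(M) = 9/7 + -7/2 + 1/2
Computing step by step:
After adding M[1,1]: 9/7
After adding M[2,2]: -31/14
After adding M[3,3]: -12/7
Tr(M) = -12/7

-12/7


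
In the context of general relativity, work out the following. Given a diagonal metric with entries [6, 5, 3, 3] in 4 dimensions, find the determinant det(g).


For a diagonal metric, the determinant is the product of diagonal entries.
Diagonal entries: 6, 5, 3, 3
det(g) = 6 * 5 * 3 * 3 = 270

270


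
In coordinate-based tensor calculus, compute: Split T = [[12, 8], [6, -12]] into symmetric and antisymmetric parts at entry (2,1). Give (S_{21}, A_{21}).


T_{21} = 6
T_{12} = 8
S_{21} = (6 + 8)/2 = 14/2 = 7
A_{21} = (6 - 8)/2 = -2/2 = -1
Check: S + A = 7 + -1 = 6 = T_{21}.

(7, -1)


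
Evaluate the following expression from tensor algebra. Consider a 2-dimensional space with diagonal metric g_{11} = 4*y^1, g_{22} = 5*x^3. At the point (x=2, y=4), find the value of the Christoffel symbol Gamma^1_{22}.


For a diagonal metric, Gamma^k_{ij} = (1/2) g^{kk} (dg_{ik}/dx_j + dg_{jk}/dx_i - dg_{ij}/dx_k).
The metric is diagonal, so g_{ab} = 0 for a != b.
At the given point: g_{11} = 16, g_{22} = 40
g^{11} = 1/16
dg_{21}/dx_2 = 0 (off-diagonal)
dg_{21}/dx_2 = 0 (off-diagonal)
dg_{22}/dx_1 = dg_{22}/dx_1 = 60
Numerator = 0 + 0 - 60 = -60
Gamma^1_{22} = -60 / (2 * 16) = -15/8

-15/8


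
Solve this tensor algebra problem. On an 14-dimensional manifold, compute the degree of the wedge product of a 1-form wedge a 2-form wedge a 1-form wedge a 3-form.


The degree of a wedge product is the sum of the degrees of the individual forms.
Degrees: 1, 2, 1, 3
Total degree = 1 + 2 + 1 + 3 = 7

7


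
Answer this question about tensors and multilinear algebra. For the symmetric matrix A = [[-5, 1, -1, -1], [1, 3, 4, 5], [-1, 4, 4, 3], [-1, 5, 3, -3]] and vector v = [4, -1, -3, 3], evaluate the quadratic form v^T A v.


First compute Av:
(Av)_1 = -5*4 + 1*-1 + -1*-3 + -1*3 = -21
(Av)_2 = 1*4 + 3*-1 + 4*-3 + 5*3 = 4
(Av)_3 = -1*4 + 4*-1 + 4*-3 + 3*3 = -11
(Av)_4 = -1*4 + 5*-1 + 3*-3 + -3*3 = -27
Av = [-21, 4, -11, -27]
Then v^T (Av) = 4*-21 + -1*4 + -3*-11 + 3*-27
= -84 + -4 + 33 + -81 = -136

-136


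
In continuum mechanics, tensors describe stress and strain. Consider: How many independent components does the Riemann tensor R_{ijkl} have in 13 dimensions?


The Riemann tensor in d dimensions has d^2(d^2 - 1)/12 independent components.
d = 13, so d^2 = 169
d^2 - 1 = 168
d^2(d^2 - 1) = 169 * 168 = 28392
Divide by 12: 28392 / 12 = 2366

2366


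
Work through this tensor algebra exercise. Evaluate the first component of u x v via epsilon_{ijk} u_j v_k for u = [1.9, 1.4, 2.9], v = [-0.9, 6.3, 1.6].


(u x v)_1 = sum_{j,k} epsilon_{1jk} u_j v_k. Only permutations of (1,2,3) contribute; the two non-zero terms are:
eps_{123} u_2 v_3 = 1 * 1.4 * 1.6 = 2.24
eps_{132} u_3 v_2 = -1 * 2.9 * 6.3 = -18.27
(u x v)_1 = -16.03

-16.03


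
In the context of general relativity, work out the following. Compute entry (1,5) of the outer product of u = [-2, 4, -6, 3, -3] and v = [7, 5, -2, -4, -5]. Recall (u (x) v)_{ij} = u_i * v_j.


The outer product entry T_{ij} = u_i * v_j.
We need i=1, j=5.
u_1 = -2, v_5 = -5
T_{1,5} = -2 * -5 = 10

10


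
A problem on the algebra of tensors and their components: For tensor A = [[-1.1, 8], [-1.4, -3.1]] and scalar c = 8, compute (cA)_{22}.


Scalar multiplication: (cA)_{ij} = c * A_{ij}.
c = 8
A_{22} = -3.1
(cA)_{22} = 8 * -3.1 = -24.8

-24.8
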